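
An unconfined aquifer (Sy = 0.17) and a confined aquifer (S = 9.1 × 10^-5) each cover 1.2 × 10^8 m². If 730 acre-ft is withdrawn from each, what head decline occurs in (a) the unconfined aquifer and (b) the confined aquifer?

ΔV = 730 acre-ft = 9.004 × 10^5 m³
Unconfined: Δh_u = ΔV/(Sy·A) = 9.004 × 10^5/(0.17 × 1.2 × 10^8) = 0.04414 m
Confined: Δh_c = ΔV/(S·A) = 9.004 × 10^5/(9.1 × 10^-5 × 1.2 × 10^8) = 82.46 m

Δh_u ≈ 0.0441 m; Δh_c ≈ 82.5 m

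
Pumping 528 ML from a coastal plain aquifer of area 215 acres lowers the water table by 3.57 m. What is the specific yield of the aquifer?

Sy ≈ 0.17

A = 215 acres = 8.701 × 10^5 m²
ΔV = 528 ML = 5.28 × 10^5 m³
Sy = ΔV / (A × Δh) = 5.28 × 10^5 m³ / (8.701 × 10^5 m² × 3.57 m) = 0.17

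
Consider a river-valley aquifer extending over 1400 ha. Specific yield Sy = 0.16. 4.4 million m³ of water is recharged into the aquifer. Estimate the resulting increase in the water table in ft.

A = 1400 ha = 1.4 × 10^7 m²
ΔV = 4.4 million m³ = 4.4 × 10^6 m³
Δh = ΔV / (Sy × A) = 4.4 × 10^6 m³ / (0.16 × 1.4 × 10^7 m²) = 1.964 m
Δh = 1.964 m = 6.445 ft

Δh ≈ 6.44 ft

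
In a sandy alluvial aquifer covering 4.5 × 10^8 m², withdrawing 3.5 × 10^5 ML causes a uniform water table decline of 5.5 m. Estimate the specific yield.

Sy ≈ 0.14

ΔV = 3.5 × 10^5 ML = 3.5 × 10^8 m³
Sy = ΔV / (A × Δh) = 3.5 × 10^8 m³ / (4.5 × 10^8 m² × 5.5 m) = 0.1414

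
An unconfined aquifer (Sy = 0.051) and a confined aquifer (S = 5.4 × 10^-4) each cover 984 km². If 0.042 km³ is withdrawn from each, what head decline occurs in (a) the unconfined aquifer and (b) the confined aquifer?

A = 984 km² = 9.84 × 10^8 m²
ΔV = 0.042 km³ = 4.2 × 10^7 m³
Unconfined: Δh_u = ΔV/(Sy·A) = 4.2 × 10^7/(0.051 × 9.84 × 10^8) = 0.8369 m
Confined: Δh_c = ΔV/(S·A) = 4.2 × 10^7/(5.4 × 10^-4 × 9.84 × 10^8) = 79.04 m

Δh_u ≈ 0.837 m; Δh_c ≈ 79 m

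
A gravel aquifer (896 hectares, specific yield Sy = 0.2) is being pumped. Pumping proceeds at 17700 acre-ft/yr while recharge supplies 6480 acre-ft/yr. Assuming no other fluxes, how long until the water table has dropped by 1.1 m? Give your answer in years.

t ≈ 0.142 years

A = 896 hectares = 8.96 × 10^6 m²
ΔV = Sy × A × Δh = 0.2 × 8.96 × 10^6 × 1.1 = 1.971 × 10^6 m³
Net withdrawal = 17700 − 6480 = 11220 acre-ft/yr = 37920 m³/d
t = ΔV / Q = 1.971 × 10^6 m³ / 37920 m³/d = 51.99 d
t = 51.99 d ≈ 0.1424 years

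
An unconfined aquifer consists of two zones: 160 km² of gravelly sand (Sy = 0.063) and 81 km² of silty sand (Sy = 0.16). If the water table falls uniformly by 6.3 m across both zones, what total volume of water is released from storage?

A₁ = 160 km² = 1.6 × 10^8 m²; A₂ = 81 km² = 8.1 × 10^7 m²
ΔV₁ = 0.063 × 1.6 × 10^8 × 6.3 = 6.35 × 10^7 m³
ΔV₂ = 0.16 × 8.1 × 10^7 × 6.3 = 8.165 × 10^7 m³
ΔV = ΔV₁ + ΔV₂ = 1.452 × 10^8 m³

ΔV ≈ 1.45 × 10^8 m³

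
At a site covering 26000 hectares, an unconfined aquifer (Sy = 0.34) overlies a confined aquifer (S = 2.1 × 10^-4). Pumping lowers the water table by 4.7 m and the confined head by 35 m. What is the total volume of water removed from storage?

A = 26000 hectares = 2.6 × 10^8 m²
Unconfined: ΔV_u = Sy × A × Δh_u = 0.34 × 2.6 × 10^8 × 4.7 = 4.155 × 10^8 m³
Confined: ΔV_c = S × A × Δh_c = 2.1 × 10^-4 × 2.6 × 10^8 × 35 = 1.911 × 10^6 m³
Total ΔV = 4.155 × 10^8 + 1.911 × 10^6 = 4.174 × 10^8 m³

ΔV ≈ 4.17 × 10^8 m³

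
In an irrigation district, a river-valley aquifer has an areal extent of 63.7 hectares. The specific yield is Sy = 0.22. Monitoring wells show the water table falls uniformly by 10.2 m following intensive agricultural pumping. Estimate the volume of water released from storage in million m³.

ΔV ≈ 1.43 million m³

A = 63.7 hectares = 6.37 × 10^5 m²
ΔV = Sy × A × Δh = 0.22 × 6.37 × 10^5 m² × 10.2 m = 1.429 × 10^6 m³
ΔV = 1.429 × 10^6 m³ = 1.429 million m³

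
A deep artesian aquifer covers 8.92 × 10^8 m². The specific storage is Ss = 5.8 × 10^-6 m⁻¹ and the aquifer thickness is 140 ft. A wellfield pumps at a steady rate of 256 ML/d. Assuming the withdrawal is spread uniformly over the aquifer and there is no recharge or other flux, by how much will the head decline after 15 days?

Δh ≈ 17.4 m

b = 140 ft = 42.67 m
S = Ss × b = 5.8 × 10^-6 m⁻¹ × 42.67 m = 2.475 × 10^-4
Q = 256 ML/d = 2.56 × 10^5 m³/d
ΔV = Q × t = 2.56 × 10^5 m³/d × 15 d = 3.84 × 10^6 m³
Δh = ΔV / (S × A) = 3.84 × 10^6 / (2.475 × 10^-4 × 8.92 × 10^8) = 17.39 m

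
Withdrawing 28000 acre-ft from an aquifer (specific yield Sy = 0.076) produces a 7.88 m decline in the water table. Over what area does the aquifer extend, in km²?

A ≈ 57.7 km²

ΔV = 28000 acre-ft = 3.454 × 10^7 m³
A = ΔV / (Sy × Δh) = 3.454 × 10^7 / (0.076 × 7.88) = 5.767 × 10^7 m²
A = 5.767 × 10^7 m² = 57.67 km²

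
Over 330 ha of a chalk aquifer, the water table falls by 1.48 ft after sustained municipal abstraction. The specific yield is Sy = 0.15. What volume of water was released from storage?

ΔV ≈ 2.23 × 10^5 m³

A = 330 ha = 3.3 × 10^6 m²
Δh = 1.48 ft = 0.4511 m
ΔV = Sy × A × Δh = 0.15 × 3.3 × 10^6 m² × 0.4511 m = 2.233 × 10^5 m³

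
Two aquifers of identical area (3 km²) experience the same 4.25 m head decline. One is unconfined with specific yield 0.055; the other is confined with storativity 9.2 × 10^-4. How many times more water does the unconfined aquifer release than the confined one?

ΔV_u / ΔV_c ≈ 59.8

A = 3 km² = 3 × 10^6 m²
Unconfined: ΔV_u = Sy × A × Δh = 0.055 × 3 × 10^6 × 4.25 = 7.013 × 10^5 m³
Confined: ΔV_c = S × A × Δh = 9.2 × 10^-4 × 3 × 10^6 × 4.25 = 11730 m³
Ratio = ΔV_u / ΔV_c = Sy / S = 0.055 / 9.2 × 10^-4 = 59.78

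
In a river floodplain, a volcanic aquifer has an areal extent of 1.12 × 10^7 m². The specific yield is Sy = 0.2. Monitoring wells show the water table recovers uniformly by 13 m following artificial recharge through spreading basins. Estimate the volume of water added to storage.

ΔV ≈ 2.91 × 10^7 m³

ΔV = Sy × A × Δh = 0.2 × 1.12 × 10^7 m² × 13 m = 2.912 × 10^7 m³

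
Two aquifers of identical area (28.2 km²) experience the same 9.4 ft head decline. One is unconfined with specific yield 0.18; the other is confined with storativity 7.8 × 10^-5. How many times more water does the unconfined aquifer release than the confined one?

A = 28.2 km² = 2.82 × 10^7 m²
Δh = 9.4 ft = 2.865 m
Unconfined: ΔV_u = Sy × A × Δh = 0.18 × 2.82 × 10^7 × 2.865 = 1.454 × 10^7 m³
Confined: ΔV_c = S × A × Δh = 7.8 × 10^-5 × 2.82 × 10^7 × 2.865 = 6302 m³
Ratio = ΔV_u / ΔV_c = Sy / S = 0.18 / 7.8 × 10^-5 = 2308

ΔV_u / ΔV_c ≈ 2310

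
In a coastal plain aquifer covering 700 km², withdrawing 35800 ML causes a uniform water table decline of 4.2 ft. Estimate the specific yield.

Sy ≈ 0.04

A = 700 km² = 7 × 10^8 m²
Δh = 4.2 ft = 1.28 m
ΔV = 35800 ML = 3.58 × 10^7 m³
Sy = ΔV / (A × Δh) = 3.58 × 10^7 m³ / (7 × 10^8 m² × 1.28 m) = 0.03995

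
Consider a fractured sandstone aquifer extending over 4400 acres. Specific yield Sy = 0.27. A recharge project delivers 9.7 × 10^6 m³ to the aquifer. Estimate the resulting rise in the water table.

A = 4400 acres = 1.781 × 10^7 m²
Δh = ΔV / (Sy × A) = 9.7 × 10^6 m³ / (0.27 × 1.781 × 10^7 m²) = 2.018 m

Δh ≈ 2.02 m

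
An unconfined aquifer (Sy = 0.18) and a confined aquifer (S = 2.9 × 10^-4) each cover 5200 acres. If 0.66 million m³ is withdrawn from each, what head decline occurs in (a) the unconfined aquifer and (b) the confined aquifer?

A = 5200 acres = 2.104 × 10^7 m²
ΔV = 0.66 million m³ = 6.6 × 10^5 m³
Unconfined: Δh_u = ΔV/(Sy·A) = 6.6 × 10^5/(0.18 × 2.104 × 10^7) = 0.1742 m
Confined: Δh_c = ΔV/(S·A) = 6.6 × 10^5/(2.9 × 10^-4 × 2.104 × 10^7) = 108.1 m

Δh_u ≈ 0.174 m; Δh_c ≈ 108 m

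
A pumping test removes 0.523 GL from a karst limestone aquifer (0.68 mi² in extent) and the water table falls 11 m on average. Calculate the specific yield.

Sy ≈ 0.027

A = 0.68 mi² = 1.761 × 10^6 m²
ΔV = 0.523 GL = 5.23 × 10^5 m³
Sy = ΔV / (A × Δh) = 5.23 × 10^5 m³ / (1.761 × 10^6 m² × 11 m) = 0.027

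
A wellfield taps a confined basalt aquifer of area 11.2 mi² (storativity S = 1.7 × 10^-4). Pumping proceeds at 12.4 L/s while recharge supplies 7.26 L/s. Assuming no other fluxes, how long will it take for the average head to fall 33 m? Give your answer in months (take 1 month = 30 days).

A = 11.2 mi² = 2.901 × 10^7 m²
ΔV = S × A × Δh = 1.7 × 10^-4 × 2.901 × 10^7 × 33 = 1.627 × 10^5 m³
Net withdrawal = 12.4 − 7.26 = 5.14 L/s = 444.1 m³/d
t = ΔV / Q = 1.627 × 10^5 m³ / 444.1 m³/d = 366.4 d
t = 366.4 d ≈ 12.21 months

t ≈ 12.2 months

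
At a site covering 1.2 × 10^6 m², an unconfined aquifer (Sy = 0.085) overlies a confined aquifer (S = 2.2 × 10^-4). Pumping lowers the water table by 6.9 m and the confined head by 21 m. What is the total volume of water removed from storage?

Unconfined: ΔV_u = Sy × A × Δh_u = 0.085 × 1.2 × 10^6 × 6.9 = 7.038 × 10^5 m³
Confined: ΔV_c = S × A × Δh_c = 2.2 × 10^-4 × 1.2 × 10^6 × 21 = 5544 m³
Total ΔV = 7.038 × 10^5 + 5544 = 7.093 × 10^5 m³

ΔV ≈ 7.09 × 10^5 m³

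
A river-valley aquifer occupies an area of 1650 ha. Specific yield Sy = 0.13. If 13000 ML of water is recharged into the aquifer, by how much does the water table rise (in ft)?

A = 1650 ha = 1.65 × 10^7 m²
ΔV = 13000 ML = 1.3 × 10^7 m³
Δh = ΔV / (Sy × A) = 1.3 × 10^7 m³ / (0.13 × 1.65 × 10^7 m²) = 6.061 m
Δh = 6.061 m = 19.88 ft

Δh ≈ 19.9 ft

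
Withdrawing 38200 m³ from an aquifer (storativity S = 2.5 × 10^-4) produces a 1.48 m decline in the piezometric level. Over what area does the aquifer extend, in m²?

A ≈ 1.03 × 10^8 m²

A = ΔV / (S × Δh) = 38200 / (2.5 × 10^-4 × 1.48) = 1.032 × 10^8 m²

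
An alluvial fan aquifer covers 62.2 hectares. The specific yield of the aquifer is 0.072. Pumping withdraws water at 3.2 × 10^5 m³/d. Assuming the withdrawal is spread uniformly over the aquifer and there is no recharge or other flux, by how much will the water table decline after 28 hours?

Δh ≈ 8.34 m

A = 62.2 hectares = 6.22 × 10^5 m²
t = 28 hours = 1.167 d
ΔV = Q × t = 3.2 × 10^5 m³/d × 1.167 d = 3.733 × 10^5 m³
Δh = ΔV / (Sy × A) = 3.733 × 10^5 / (0.072 × 6.22 × 10^5) = 8.336 m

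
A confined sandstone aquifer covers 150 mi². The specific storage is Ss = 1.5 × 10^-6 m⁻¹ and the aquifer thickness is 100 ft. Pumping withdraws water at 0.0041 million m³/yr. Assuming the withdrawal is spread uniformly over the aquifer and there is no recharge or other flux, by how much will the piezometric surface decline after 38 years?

Δh ≈ 8.77 m

b = 100 ft = 30.48 m
S = Ss × b = 1.5 × 10^-6 m⁻¹ × 30.48 m = 4.572 × 10^-5
A = 150 mi² = 3.885 × 10^8 m²
Q = 0.0041 million m³/yr = 11.23 m³/d
t = 38 years = 13870 d
ΔV = Q × t = 11.23 m³/d × 13870 d = 1.558 × 10^5 m³
Δh = ΔV / (S × A) = 1.558 × 10^5 / (4.572 × 10^-5 × 3.885 × 10^8) = 8.771 m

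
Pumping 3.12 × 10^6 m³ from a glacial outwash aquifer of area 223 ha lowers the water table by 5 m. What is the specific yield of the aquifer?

A = 223 ha = 2.23 × 10^6 m²
Sy = ΔV / (A × Δh) = 3.12 × 10^6 m³ / (2.23 × 10^6 m² × 5 m) = 0.2798

Sy ≈ 0.28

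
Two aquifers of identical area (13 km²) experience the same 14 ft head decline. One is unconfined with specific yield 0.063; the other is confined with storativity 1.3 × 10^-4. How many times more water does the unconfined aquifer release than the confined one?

ΔV_u / ΔV_c ≈ 485

A = 13 km² = 1.3 × 10^7 m²
Δh = 14 ft = 4.267 m
Unconfined: ΔV_u = Sy × A × Δh = 0.063 × 1.3 × 10^7 × 4.267 = 3.495 × 10^6 m³
Confined: ΔV_c = S × A × Δh = 1.3 × 10^-4 × 1.3 × 10^7 × 4.267 = 7212 m³
Ratio = ΔV_u / ΔV_c = Sy / S = 0.063 / 1.3 × 10^-4 = 484.6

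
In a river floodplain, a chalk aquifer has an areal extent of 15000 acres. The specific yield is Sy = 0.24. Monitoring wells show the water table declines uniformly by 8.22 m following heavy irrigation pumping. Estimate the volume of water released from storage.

A = 15000 acres = 6.07 × 10^7 m²
ΔV = Sy × A × Δh = 0.24 × 6.07 × 10^7 m² × 8.22 m = 1.198 × 10^8 m³

ΔV ≈ 1.2 × 10^8 m³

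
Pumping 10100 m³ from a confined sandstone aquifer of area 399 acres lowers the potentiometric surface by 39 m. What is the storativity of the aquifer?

S ≈ 1.6 × 10^-4

A = 399 acres = 1.615 × 10^6 m²
S = ΔV / (A × Δh) = 10100 m³ / (1.615 × 10^6 m² × 39 m) = 1.604 × 10^-4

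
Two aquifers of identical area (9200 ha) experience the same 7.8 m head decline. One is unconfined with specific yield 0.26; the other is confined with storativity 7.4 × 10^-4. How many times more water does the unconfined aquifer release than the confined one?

A = 9200 ha = 9.2 × 10^7 m²
Unconfined: ΔV_u = Sy × A × Δh = 0.26 × 9.2 × 10^7 × 7.8 = 1.866 × 10^8 m³
Confined: ΔV_c = S × A × Δh = 7.4 × 10^-4 × 9.2 × 10^7 × 7.8 = 5.31 × 10^5 m³
Ratio = ΔV_u / ΔV_c = Sy / S = 0.26 / 7.4 × 10^-4 = 351.4

ΔV_u / ΔV_c ≈ 351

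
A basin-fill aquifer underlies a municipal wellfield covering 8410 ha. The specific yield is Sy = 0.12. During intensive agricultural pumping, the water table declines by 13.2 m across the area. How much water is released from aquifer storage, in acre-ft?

A = 8410 ha = 8.41 × 10^7 m²
ΔV = Sy × A × Δh = 0.12 × 8.41 × 10^7 m² × 13.2 m = 1.332 × 10^8 m³
ΔV = 1.332 × 10^8 m³ = 1.08 × 10^5 acre-ft

ΔV ≈ 1.08 × 10^5 acre-ft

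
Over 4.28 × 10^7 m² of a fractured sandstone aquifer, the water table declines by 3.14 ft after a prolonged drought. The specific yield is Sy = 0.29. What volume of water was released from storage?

ΔV ≈ 1.19 × 10^7 m³

Δh = 3.14 ft = 0.9571 m
ΔV = Sy × A × Δh = 0.29 × 4.28 × 10^7 m² × 0.9571 m = 1.188 × 10^7 m³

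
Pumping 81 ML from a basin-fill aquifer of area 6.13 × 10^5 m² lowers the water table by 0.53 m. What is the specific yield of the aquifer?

Sy ≈ 0.25

ΔV = 81 ML = 81000 m³
Sy = ΔV / (A × Δh) = 81000 m³ / (6.13 × 10^5 m² × 0.53 m) = 0.2493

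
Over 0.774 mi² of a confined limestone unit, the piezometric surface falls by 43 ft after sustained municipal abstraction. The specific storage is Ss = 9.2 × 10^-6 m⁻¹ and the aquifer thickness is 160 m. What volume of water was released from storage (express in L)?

S = Ss × b = 9.2 × 10^-6 m⁻¹ × 160 m = 1.472 × 10^-3
A = 0.774 mi² = 2.005 × 10^6 m²
Δh = 43 ft = 13.11 m
ΔV = S × A × Δh = 0.001472 × 2.005 × 10^6 m² × 13.11 m = 38670 m³
ΔV = 38670 m³ = 3.867 × 10^7 L

ΔV ≈ 3.87 × 10^7 L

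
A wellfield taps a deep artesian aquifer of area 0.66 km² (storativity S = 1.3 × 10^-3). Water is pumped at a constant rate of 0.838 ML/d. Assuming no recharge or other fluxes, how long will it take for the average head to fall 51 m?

A = 0.66 km² = 6.6 × 10^5 m²
ΔV = S × A × Δh = 0.0013 × 6.6 × 10^5 × 51 = 43760 m³
Q = 0.838 ML/d = 838 m³/d
t = ΔV / Q = 43760 m³ / 838 m³/d = 52.22 d

t ≈ 52.2 days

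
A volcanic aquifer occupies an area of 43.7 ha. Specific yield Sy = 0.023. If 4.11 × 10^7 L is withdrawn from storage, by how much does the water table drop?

A = 43.7 ha = 4.37 × 10^5 m²
ΔV = 4.11 × 10^7 L = 41100 m³
Δh = ΔV / (Sy × A) = 41100 m³ / (0.023 × 4.37 × 10^5 m²) = 4.089 m

Δh ≈ 4.09 m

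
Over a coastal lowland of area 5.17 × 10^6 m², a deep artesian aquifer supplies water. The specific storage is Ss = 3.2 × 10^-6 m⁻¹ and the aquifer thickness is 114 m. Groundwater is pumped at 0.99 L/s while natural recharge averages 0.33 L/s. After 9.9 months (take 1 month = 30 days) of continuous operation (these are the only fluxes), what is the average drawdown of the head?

S = Ss × b = 3.2 × 10^-6 m⁻¹ × 114 m = 3.648 × 10^-4
Net abstraction = 0.99 − 0.33 = 0.66 L/s
Q_net = 0.66 L/s = 57.02 m³/d
t = 9.9 months = 297 d
ΔV = Q × t = 57.02 m³/d × 297 d = 16940 m³
Δh = ΔV / (S × A) = 16940 / (3.648 × 10^-4 × 5.17 × 10^6) = 8.98 m

Δh ≈ 8.98 m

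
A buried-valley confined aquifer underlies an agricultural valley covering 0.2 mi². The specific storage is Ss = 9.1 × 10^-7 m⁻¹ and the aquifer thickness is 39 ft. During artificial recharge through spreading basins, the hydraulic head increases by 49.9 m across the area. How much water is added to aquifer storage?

b = 39 ft = 11.89 m
S = Ss × b = 9.1 × 10^-7 m⁻¹ × 11.89 m = 1.082 × 10^-5
A = 0.2 mi² = 5.18 × 10^5 m²
ΔV = S × A × Δh = 1.082 × 10^-5 × 5.18 × 10^5 m² × 49.9 m = 279.6 m³

ΔV ≈ 280 m³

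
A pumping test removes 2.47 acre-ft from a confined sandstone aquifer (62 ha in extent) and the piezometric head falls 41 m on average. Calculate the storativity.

S ≈ 1.2 × 10^-4

A = 62 ha = 6.2 × 10^5 m²
ΔV = 2.47 acre-ft = 3047 m³
S = ΔV / (A × Δh) = 3047 m³ / (6.2 × 10^5 m² × 41 m) = 1.199 × 10^-4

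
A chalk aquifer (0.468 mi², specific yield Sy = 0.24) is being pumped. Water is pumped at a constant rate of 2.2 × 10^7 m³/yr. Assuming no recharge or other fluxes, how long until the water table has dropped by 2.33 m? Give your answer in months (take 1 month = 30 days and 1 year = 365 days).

t ≈ 0.375 months

A = 0.468 mi² = 1.212 × 10^6 m²
ΔV = Sy × A × Δh = 0.24 × 1.212 × 10^6 × 2.33 = 6.778 × 10^5 m³
Q = 2.2 × 10^7 m³/yr = 60270 m³/d
t = ΔV / Q = 6.778 × 10^5 m³ / 60270 m³/d = 11.25 d
t = 11.25 d ≈ 0.3749 months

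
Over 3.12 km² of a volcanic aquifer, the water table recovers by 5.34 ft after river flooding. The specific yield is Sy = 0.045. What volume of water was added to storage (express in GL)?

ΔV ≈ 0.229 GL

A = 3.12 km² = 3.12 × 10^6 m²
Δh = 5.34 ft = 1.628 m
ΔV = Sy × A × Δh = 0.045 × 3.12 × 10^6 m² × 1.628 m = 2.285 × 10^5 m³
ΔV = 2.285 × 10^5 m³ = 0.2285 GL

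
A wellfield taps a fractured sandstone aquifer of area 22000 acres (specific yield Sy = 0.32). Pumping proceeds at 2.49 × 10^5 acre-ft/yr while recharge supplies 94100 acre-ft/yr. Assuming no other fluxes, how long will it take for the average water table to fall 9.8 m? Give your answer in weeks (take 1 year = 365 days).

A = 22000 acres = 8.903 × 10^7 m²
ΔV = Sy × A × Δh = 0.32 × 8.903 × 10^7 × 9.8 = 2.792 × 10^8 m³
Net withdrawal = 2.49 × 10^5 − 94100 = 1.549 × 10^5 acre-ft/yr = 5.235 × 10^5 m³/d
t = ΔV / Q = 2.792 × 10^8 m³ / 5.235 × 10^5 m³/d = 533.4 d
t = 533.4 d ≈ 76.2 weeks

t ≈ 76.2 weeks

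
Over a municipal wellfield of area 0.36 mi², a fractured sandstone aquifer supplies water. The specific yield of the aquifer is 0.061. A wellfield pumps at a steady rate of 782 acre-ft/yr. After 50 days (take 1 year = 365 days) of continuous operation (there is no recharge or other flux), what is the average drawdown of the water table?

Δh ≈ 2.32 m

A = 0.36 mi² = 9.324 × 10^5 m²
Q = 782 acre-ft/yr = 2643 m³/d
ΔV = Q × t = 2643 m³/d × 50 d = 1.321 × 10^5 m³
Δh = ΔV / (Sy × A) = 1.321 × 10^5 / (0.061 × 9.324 × 10^5) = 2.323 m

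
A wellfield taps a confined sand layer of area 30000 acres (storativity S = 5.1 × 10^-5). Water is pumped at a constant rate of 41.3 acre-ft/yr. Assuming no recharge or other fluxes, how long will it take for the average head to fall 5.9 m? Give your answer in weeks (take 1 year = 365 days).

t ≈ 37.4 weeks

A = 30000 acres = 1.214 × 10^8 m²
ΔV = S × A × Δh = 5.1 × 10^-5 × 1.214 × 10^8 × 5.9 = 36530 m³
Q = 41.3 acre-ft/yr = 139.6 m³/d
t = ΔV / Q = 36530 m³ / 139.6 m³/d = 261.7 d
t = 261.7 d ≈ 37.39 weeks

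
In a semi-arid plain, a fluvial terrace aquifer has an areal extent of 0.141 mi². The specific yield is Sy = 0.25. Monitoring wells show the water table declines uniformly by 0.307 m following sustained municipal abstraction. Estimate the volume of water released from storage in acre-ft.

A = 0.141 mi² = 3.652 × 10^5 m²
ΔV = Sy × A × Δh = 0.25 × 3.652 × 10^5 m² × 0.307 m = 28030 m³
ΔV = 28030 m³ = 22.72 acre-ft

ΔV ≈ 22.7 acre-ft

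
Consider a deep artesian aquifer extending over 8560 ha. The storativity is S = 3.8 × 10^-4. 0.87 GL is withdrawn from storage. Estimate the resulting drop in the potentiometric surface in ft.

A = 8560 ha = 8.56 × 10^7 m²
ΔV = 0.87 GL = 8.7 × 10^5 m³
Δh = ΔV / (S × A) = 8.7 × 10^5 m³ / (3.8 × 10^-4 × 8.56 × 10^7 m²) = 26.75 m
Δh = 26.75 m = 87.75 ft

Δh ≈ 87.7 ft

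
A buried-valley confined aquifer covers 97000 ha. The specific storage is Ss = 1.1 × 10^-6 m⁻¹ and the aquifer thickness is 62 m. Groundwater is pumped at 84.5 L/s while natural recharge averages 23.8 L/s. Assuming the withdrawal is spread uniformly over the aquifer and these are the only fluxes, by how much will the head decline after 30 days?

Δh ≈ 2.38 m

S = Ss × b = 1.1 × 10^-6 m⁻¹ × 62 m = 6.82 × 10^-5
A = 97000 ha = 9.7 × 10^8 m²
Net abstraction = 84.5 − 23.8 = 60.7 L/s
Q_net = 60.7 L/s = 5244 m³/d
ΔV = Q × t = 5244 m³/d × 30 d = 1.573 × 10^5 m³
Δh = ΔV / (S × A) = 1.573 × 10^5 / (6.82 × 10^-5 × 9.7 × 10^8) = 2.378 m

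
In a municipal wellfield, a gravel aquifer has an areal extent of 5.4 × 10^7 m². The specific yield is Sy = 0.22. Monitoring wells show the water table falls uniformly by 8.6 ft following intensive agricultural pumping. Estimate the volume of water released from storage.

ΔV ≈ 3.11 × 10^7 m³

Δh = 8.6 ft = 2.621 m
ΔV = Sy × A × Δh = 0.22 × 5.4 × 10^7 m² × 2.621 m = 3.114 × 10^7 m³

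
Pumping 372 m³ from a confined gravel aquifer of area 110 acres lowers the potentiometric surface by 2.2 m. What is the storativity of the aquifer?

A = 110 acres = 4.452 × 10^5 m²
S = ΔV / (A × Δh) = 372 m³ / (4.452 × 10^5 m² × 2.2 m) = 3.798 × 10^-4

S ≈ 3.8 × 10^-4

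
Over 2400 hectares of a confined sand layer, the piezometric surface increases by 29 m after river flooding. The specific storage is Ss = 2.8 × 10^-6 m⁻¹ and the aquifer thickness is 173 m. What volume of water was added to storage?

S = Ss × b = 2.8 × 10^-6 m⁻¹ × 173 m = 4.844 × 10^-4
A = 2400 hectares = 2.4 × 10^7 m²
ΔV = S × A × Δh = 4.844 × 10^-4 × 2.4 × 10^7 m² × 29 m = 3.371 × 10^5 m³

ΔV ≈ 3.37 × 10^5 m³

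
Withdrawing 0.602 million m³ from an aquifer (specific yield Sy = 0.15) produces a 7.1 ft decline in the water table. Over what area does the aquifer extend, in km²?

A ≈ 1.85 km²

Δh = 7.1 ft = 2.164 m
ΔV = 0.602 million m³ = 6.02 × 10^5 m³
A = ΔV / (Sy × Δh) = 6.02 × 10^5 / (0.15 × 2.164) = 1.855 × 10^6 m²
A = 1.855 × 10^6 m² = 1.855 km²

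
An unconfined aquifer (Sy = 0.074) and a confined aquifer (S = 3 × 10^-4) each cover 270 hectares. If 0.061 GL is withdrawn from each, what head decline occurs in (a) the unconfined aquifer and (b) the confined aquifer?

Δh_u ≈ 0.305 m; Δh_c ≈ 75.3 m

A = 270 hectares = 2.7 × 10^6 m²
ΔV = 0.061 GL = 61000 m³
Unconfined: Δh_u = ΔV/(Sy·A) = 61000/(0.074 × 2.7 × 10^6) = 0.3053 m
Confined: Δh_c = ΔV/(S·A) = 61000/(3 × 10^-4 × 2.7 × 10^6) = 75.31 m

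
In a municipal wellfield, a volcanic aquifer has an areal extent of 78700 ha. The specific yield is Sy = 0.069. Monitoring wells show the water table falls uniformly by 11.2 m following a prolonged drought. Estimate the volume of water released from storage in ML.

A = 78700 ha = 7.87 × 10^8 m²
ΔV = Sy × A × Δh = 0.069 × 7.87 × 10^8 m² × 11.2 m = 6.082 × 10^8 m³
ΔV = 6.082 × 10^8 m³ = 6.082 × 10^5 ML

ΔV ≈ 6.08 × 10^5 ML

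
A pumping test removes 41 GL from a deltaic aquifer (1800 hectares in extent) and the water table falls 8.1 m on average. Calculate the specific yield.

A = 1800 hectares = 1.8 × 10^7 m²
ΔV = 41 GL = 4.1 × 10^7 m³
Sy = ΔV / (A × Δh) = 4.1 × 10^7 m³ / (1.8 × 10^7 m² × 8.1 m) = 0.2812

Sy ≈ 0.28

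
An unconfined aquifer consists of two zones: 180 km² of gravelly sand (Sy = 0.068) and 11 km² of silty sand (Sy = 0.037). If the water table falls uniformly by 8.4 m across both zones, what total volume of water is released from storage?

ΔV ≈ 1.06 × 10^8 m³

A₁ = 180 km² = 1.8 × 10^8 m²; A₂ = 11 km² = 1.1 × 10^7 m²
ΔV₁ = 0.068 × 1.8 × 10^8 × 8.4 = 1.028 × 10^8 m³
ΔV₂ = 0.037 × 1.1 × 10^7 × 8.4 = 3.419 × 10^6 m³
ΔV = ΔV₁ + ΔV₂ = 1.062 × 10^8 m³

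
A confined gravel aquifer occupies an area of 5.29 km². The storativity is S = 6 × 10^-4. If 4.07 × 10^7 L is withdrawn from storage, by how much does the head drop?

A = 5.29 km² = 5.29 × 10^6 m²
ΔV = 4.07 × 10^7 L = 40700 m³
Δh = ΔV / (S × A) = 40700 m³ / (6 × 10^-4 × 5.29 × 10^6 m²) = 12.82 m

Δh ≈ 12.8 m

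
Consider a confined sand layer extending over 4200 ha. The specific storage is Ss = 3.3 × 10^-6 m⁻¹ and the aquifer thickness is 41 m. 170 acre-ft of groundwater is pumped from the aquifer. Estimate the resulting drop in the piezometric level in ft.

Δh ≈ 121 ft

S = Ss × b = 3.3 × 10^-6 m⁻¹ × 41 m = 1.353 × 10^-4
A = 4200 ha = 4.2 × 10^7 m²
ΔV = 170 acre-ft = 2.097 × 10^5 m³
Δh = ΔV / (S × A) = 2.097 × 10^5 m³ / (1.353 × 10^-4 × 4.2 × 10^7 m²) = 36.9 m
Δh = 36.9 m = 121.1 ft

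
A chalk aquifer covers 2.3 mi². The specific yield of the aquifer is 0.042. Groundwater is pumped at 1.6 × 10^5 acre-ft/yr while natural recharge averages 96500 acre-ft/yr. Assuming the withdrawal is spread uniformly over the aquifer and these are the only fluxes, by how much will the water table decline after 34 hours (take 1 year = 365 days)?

Δh ≈ 1.22 m

A = 2.3 mi² = 5.957 × 10^6 m²
Net abstraction = 1.6 × 10^5 − 96500 = 63500 acre-ft/yr
Q_net = 63500 acre-ft/yr = 2.146 × 10^5 m³/d
t = 34 hours = 1.417 d
ΔV = Q × t = 2.146 × 10^5 m³/d × 1.417 d = 3.04 × 10^5 m³
Δh = ΔV / (Sy × A) = 3.04 × 10^5 / (0.042 × 5.957 × 10^6) = 1.215 m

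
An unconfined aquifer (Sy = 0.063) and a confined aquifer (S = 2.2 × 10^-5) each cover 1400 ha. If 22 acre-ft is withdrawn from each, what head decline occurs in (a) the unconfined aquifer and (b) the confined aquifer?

A = 1400 ha = 1.4 × 10^7 m²
ΔV = 22 acre-ft = 27140 m³
Unconfined: Δh_u = ΔV/(Sy·A) = 27140/(0.063 × 1.4 × 10^7) = 0.03077 m
Confined: Δh_c = ΔV/(S·A) = 27140/(2.2 × 10^-5 × 1.4 × 10^7) = 88.11 m

Δh_u ≈ 0.0308 m; Δh_c ≈ 88.1 m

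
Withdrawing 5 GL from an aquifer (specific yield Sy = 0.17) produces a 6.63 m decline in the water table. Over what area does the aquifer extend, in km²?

ΔV = 5 GL = 5 × 10^6 m³
A = ΔV / (Sy × Δh) = 5 × 10^6 / (0.17 × 6.63) = 4.436 × 10^6 m²
A = 4.436 × 10^6 m² = 4.436 km²

A ≈ 4.44 km²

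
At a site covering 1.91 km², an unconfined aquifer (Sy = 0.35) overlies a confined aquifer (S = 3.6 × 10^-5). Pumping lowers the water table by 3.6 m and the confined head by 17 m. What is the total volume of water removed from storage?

A = 1.91 km² = 1.91 × 10^6 m²
Unconfined: ΔV_u = Sy × A × Δh_u = 0.35 × 1.91 × 10^6 × 3.6 = 2.407 × 10^6 m³
Confined: ΔV_c = S × A × Δh_c = 3.6 × 10^-5 × 1.91 × 10^6 × 17 = 1169 m³
Total ΔV = 2.407 × 10^6 + 1169 = 2.408 × 10^6 m³

ΔV ≈ 2.41 × 10^6 m³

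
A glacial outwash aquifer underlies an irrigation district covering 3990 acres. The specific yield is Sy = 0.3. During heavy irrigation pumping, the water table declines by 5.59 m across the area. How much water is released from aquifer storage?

ΔV ≈ 2.71 × 10^7 m³

A = 3990 acres = 1.615 × 10^7 m²
ΔV = Sy × A × Δh = 0.3 × 1.615 × 10^7 m² × 5.59 m = 2.708 × 10^7 m³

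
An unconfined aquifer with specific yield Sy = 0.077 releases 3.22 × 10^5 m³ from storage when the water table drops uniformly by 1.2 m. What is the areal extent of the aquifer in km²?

A ≈ 3.48 km²

A = ΔV / (Sy × Δh) = 3.22 × 10^5 / (0.077 × 1.2) = 3.485 × 10^6 m²
A = 3.485 × 10^6 m² = 3.485 km²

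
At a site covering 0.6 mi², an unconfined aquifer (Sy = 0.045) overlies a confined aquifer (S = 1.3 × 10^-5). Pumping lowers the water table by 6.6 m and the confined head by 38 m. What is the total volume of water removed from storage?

A = 0.6 mi² = 1.554 × 10^6 m²
Unconfined: ΔV_u = Sy × A × Δh_u = 0.045 × 1.554 × 10^6 × 6.6 = 4.615 × 10^5 m³
Confined: ΔV_c = S × A × Δh_c = 1.3 × 10^-5 × 1.554 × 10^6 × 38 = 767.7 m³
Total ΔV = 4.615 × 10^5 + 767.7 = 4.623 × 10^5 m³

ΔV ≈ 4.62 × 10^5 m³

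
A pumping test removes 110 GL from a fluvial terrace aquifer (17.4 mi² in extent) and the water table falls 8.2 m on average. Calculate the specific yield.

A = 17.4 mi² = 4.507 × 10^7 m²
ΔV = 110 GL = 1.1 × 10^8 m³
Sy = ΔV / (A × Δh) = 1.1 × 10^8 m³ / (4.507 × 10^7 m² × 8.2 m) = 0.2977

Sy ≈ 0.3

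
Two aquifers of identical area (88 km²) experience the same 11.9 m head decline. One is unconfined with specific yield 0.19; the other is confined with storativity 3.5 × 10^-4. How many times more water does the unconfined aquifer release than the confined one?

A = 88 km² = 8.8 × 10^7 m²
Unconfined: ΔV_u = Sy × A × Δh = 0.19 × 8.8 × 10^7 × 11.9 = 1.99 × 10^8 m³
Confined: ΔV_c = S × A × Δh = 3.5 × 10^-4 × 8.8 × 10^7 × 11.9 = 3.665 × 10^5 m³
Ratio = ΔV_u / ΔV_c = Sy / S = 0.19 / 3.5 × 10^-4 = 542.9

ΔV_u / ΔV_c ≈ 543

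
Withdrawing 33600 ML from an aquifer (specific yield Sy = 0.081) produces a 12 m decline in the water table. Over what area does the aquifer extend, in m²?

ΔV = 33600 ML = 3.36 × 10^7 m³
A = ΔV / (Sy × Δh) = 3.36 × 10^7 / (0.081 × 12) = 3.457 × 10^7 m²

A ≈ 3.46 × 10^7 m²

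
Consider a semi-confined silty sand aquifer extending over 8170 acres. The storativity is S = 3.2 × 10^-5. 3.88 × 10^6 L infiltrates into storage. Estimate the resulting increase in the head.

Δh ≈ 3.67 m

A = 8170 acres = 3.306 × 10^7 m²
ΔV = 3.88 × 10^6 L = 3880 m³
Δh = ΔV / (S × A) = 3880 m³ / (3.2 × 10^-5 × 3.306 × 10^7 m²) = 3.667 m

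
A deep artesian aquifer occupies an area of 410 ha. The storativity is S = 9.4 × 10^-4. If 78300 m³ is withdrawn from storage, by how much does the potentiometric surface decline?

A = 410 ha = 4.1 × 10^6 m²
Δh = ΔV / (S × A) = 78300 m³ / (9.4 × 10^-4 × 4.1 × 10^6 m²) = 20.32 m

Δh ≈ 20.3 m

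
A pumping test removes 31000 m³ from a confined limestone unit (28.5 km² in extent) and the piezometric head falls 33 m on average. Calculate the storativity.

A = 28.5 km² = 2.85 × 10^7 m²
S = ΔV / (A × Δh) = 31000 m³ / (2.85 × 10^7 m² × 33 m) = 3.296 × 10^-5

S ≈ 3.3 × 10^-5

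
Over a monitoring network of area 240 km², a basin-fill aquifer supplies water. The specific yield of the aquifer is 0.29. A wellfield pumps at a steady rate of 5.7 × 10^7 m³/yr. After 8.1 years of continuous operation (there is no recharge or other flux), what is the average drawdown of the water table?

Δh ≈ 6.63 m

A = 240 km² = 2.4 × 10^8 m²
Q = 5.7 × 10^7 m³/yr = 1.562 × 10^5 m³/d
t = 8.1 years = 2956 d
ΔV = Q × t = 1.562 × 10^5 m³/d × 2956 d = 4.617 × 10^8 m³
Δh = ΔV / (Sy × A) = 4.617 × 10^8 / (0.29 × 2.4 × 10^8) = 6.634 m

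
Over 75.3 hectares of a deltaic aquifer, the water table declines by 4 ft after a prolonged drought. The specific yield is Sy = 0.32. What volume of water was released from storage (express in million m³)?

A = 75.3 hectares = 7.53 × 10^5 m²
Δh = 4 ft = 1.219 m
ΔV = Sy × A × Δh = 0.32 × 7.53 × 10^5 m² × 1.219 m = 2.938 × 10^5 m³
ΔV = 2.938 × 10^5 m³ = 0.2938 million m³

ΔV ≈ 0.294 million m³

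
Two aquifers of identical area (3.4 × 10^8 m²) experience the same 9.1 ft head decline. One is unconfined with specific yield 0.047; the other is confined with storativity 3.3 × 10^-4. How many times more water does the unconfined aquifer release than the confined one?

ΔV_u / ΔV_c ≈ 142

Δh = 9.1 ft = 2.774 m
Unconfined: ΔV_u = Sy × A × Δh = 0.047 × 3.4 × 10^8 × 2.774 = 4.432 × 10^7 m³
Confined: ΔV_c = S × A × Δh = 3.3 × 10^-4 × 3.4 × 10^8 × 2.774 = 3.112 × 10^5 m³
Ratio = ΔV_u / ΔV_c = Sy / S = 0.047 / 3.3 × 10^-4 = 142.4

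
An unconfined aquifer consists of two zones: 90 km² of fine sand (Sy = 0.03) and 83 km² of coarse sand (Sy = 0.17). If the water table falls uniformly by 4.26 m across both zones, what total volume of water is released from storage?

ΔV ≈ 7.16 × 10^7 m³

A₁ = 90 km² = 9 × 10^7 m²; A₂ = 83 km² = 8.3 × 10^7 m²
ΔV₁ = 0.03 × 9 × 10^7 × 4.26 = 1.15 × 10^7 m³
ΔV₂ = 0.17 × 8.3 × 10^7 × 4.26 = 6.011 × 10^7 m³
ΔV = ΔV₁ + ΔV₂ = 7.161 × 10^7 m³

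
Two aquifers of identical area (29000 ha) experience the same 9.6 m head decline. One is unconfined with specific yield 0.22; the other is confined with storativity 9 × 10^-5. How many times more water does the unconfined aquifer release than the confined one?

ΔV_u / ΔV_c ≈ 2440

A = 29000 ha = 2.9 × 10^8 m²
Unconfined: ΔV_u = Sy × A × Δh = 0.22 × 2.9 × 10^8 × 9.6 = 6.125 × 10^8 m³
Confined: ΔV_c = S × A × Δh = 9 × 10^-5 × 2.9 × 10^8 × 9.6 = 2.506 × 10^5 m³
Ratio = ΔV_u / ΔV_c = Sy / S = 0.22 / 9 × 10^-5 = 2444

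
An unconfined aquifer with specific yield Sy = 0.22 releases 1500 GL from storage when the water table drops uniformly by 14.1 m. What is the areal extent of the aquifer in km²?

ΔV = 1500 GL = 1.5 × 10^9 m³
A = ΔV / (Sy × Δh) = 1.5 × 10^9 / (0.22 × 14.1) = 4.836 × 10^8 m²
A = 4.836 × 10^8 m² = 483.6 km²

A ≈ 484 km²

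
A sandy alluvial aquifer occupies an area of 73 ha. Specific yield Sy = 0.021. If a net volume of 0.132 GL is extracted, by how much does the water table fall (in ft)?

A = 73 ha = 7.3 × 10^5 m²
ΔV = 0.132 GL = 1.32 × 10^5 m³
Δh = ΔV / (Sy × A) = 1.32 × 10^5 m³ / (0.021 × 7.3 × 10^5 m²) = 8.611 m
Δh = 8.611 m = 28.25 ft

Δh ≈ 28.2 ft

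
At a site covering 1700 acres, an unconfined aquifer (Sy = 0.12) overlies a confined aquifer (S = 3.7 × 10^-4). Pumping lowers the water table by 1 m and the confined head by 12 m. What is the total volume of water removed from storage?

A = 1700 acres = 6.88 × 10^6 m²
Unconfined: ΔV_u = Sy × A × Δh_u = 0.12 × 6.88 × 10^6 × 1 = 8.256 × 10^5 m³
Confined: ΔV_c = S × A × Δh_c = 3.7 × 10^-4 × 6.88 × 10^6 × 12 = 30550 m³
Total ΔV = 8.256 × 10^5 + 30550 = 8.561 × 10^5 m³

ΔV ≈ 8.56 × 10^5 m³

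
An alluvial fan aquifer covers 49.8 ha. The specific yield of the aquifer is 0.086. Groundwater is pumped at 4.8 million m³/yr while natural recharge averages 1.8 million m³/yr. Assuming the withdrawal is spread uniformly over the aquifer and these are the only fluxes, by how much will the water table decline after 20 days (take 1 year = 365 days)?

A = 49.8 ha = 4.98 × 10^5 m²
Net abstraction = 4.8 − 1.8 = 3 million m³/yr
Q_net = 3 million m³/yr = 8219 m³/d
ΔV = Q × t = 8219 m³/d × 20 d = 1.644 × 10^5 m³
Δh = ΔV / (Sy × A) = 1.644 × 10^5 / (0.086 × 4.98 × 10^5) = 3.838 m

Δh ≈ 3.84 m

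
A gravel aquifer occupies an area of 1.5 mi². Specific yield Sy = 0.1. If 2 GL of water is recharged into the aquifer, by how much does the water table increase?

Δh ≈ 5.15 m

A = 1.5 mi² = 3.885 × 10^6 m²
ΔV = 2 GL = 2 × 10^6 m³
Δh = ΔV / (Sy × A) = 2 × 10^6 m³ / (0.1 × 3.885 × 10^6 m²) = 5.148 m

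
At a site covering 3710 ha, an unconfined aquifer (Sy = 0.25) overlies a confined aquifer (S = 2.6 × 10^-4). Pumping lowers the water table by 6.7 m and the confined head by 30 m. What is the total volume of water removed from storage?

ΔV ≈ 6.24 × 10^7 m³

A = 3710 ha = 3.71 × 10^7 m²
Unconfined: ΔV_u = Sy × A × Δh_u = 0.25 × 3.71 × 10^7 × 6.7 = 6.214 × 10^7 m³
Confined: ΔV_c = S × A × Δh_c = 2.6 × 10^-4 × 3.71 × 10^7 × 30 = 2.894 × 10^5 m³
Total ΔV = 6.214 × 10^7 + 2.894 × 10^5 = 6.243 × 10^7 m³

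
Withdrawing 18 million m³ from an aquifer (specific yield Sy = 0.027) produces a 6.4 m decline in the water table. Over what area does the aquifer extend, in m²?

ΔV = 18 million m³ = 1.8 × 10^7 m³
A = ΔV / (Sy × Δh) = 1.8 × 10^7 / (0.027 × 6.4) = 1.042 × 10^8 m²

A ≈ 1.04 × 10^8 m²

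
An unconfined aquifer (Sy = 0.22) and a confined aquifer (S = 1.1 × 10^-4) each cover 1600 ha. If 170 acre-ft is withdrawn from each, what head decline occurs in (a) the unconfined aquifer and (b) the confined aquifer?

Δh_u ≈ 0.0596 m; Δh_c ≈ 119 m

A = 1600 ha = 1.6 × 10^7 m²
ΔV = 170 acre-ft = 2.097 × 10^5 m³
Unconfined: Δh_u = ΔV/(Sy·A) = 2.097 × 10^5/(0.22 × 1.6 × 10^7) = 0.05957 m
Confined: Δh_c = ΔV/(S·A) = 2.097 × 10^5/(1.1 × 10^-4 × 1.6 × 10^7) = 119.1 m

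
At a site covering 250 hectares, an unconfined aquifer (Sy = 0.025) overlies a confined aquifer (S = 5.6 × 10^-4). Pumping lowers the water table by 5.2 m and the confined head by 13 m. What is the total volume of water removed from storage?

A = 250 hectares = 2.5 × 10^6 m²
Unconfined: ΔV_u = Sy × A × Δh_u = 0.025 × 2.5 × 10^6 × 5.2 = 3.25 × 10^5 m³
Confined: ΔV_c = S × A × Δh_c = 5.6 × 10^-4 × 2.5 × 10^6 × 13 = 18200 m³
Total ΔV = 3.25 × 10^5 + 18200 = 3.432 × 10^5 m³

ΔV ≈ 3.43 × 10^5 m³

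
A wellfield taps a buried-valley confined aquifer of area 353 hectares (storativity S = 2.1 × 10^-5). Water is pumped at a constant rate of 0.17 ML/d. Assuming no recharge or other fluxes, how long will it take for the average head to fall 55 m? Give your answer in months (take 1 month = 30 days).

t ≈ 0.799 months

A = 353 hectares = 3.53 × 10^6 m²
ΔV = S × A × Δh = 2.1 × 10^-5 × 3.53 × 10^6 × 55 = 4077 m³
Q = 0.17 ML/d = 170 m³/d
t = ΔV / Q = 4077 m³ / 170 m³/d = 23.98 d
t = 23.98 d ≈ 0.7994 months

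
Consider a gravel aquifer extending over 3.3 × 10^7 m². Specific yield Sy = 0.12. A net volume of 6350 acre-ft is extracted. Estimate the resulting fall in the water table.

ΔV = 6350 acre-ft = 7.833 × 10^6 m³
Δh = ΔV / (Sy × A) = 7.833 × 10^6 m³ / (0.12 × 3.3 × 10^7 m²) = 1.978 m

Δh ≈ 1.98 m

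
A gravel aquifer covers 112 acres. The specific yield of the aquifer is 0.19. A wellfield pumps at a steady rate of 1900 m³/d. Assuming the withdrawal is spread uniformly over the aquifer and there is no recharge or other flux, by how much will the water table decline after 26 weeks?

Δh ≈ 4.02 m

A = 112 acres = 4.532 × 10^5 m²
t = 26 weeks = 182 d
ΔV = Q × t = 1900 m³/d × 182 d = 3.458 × 10^5 m³
Δh = ΔV / (Sy × A) = 3.458 × 10^5 / (0.19 × 4.532 × 10^5) = 4.015 m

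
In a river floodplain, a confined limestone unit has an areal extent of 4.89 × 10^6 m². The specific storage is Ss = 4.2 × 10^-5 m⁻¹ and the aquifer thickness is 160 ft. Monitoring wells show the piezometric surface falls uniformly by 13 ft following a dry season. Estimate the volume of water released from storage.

b = 160 ft = 48.77 m
S = Ss × b = 4.2 × 10^-5 m⁻¹ × 48.77 m = 2.048 × 10^-3
Δh = 13 ft = 3.962 m
ΔV = S × A × Δh = 0.002048 × 4.89 × 10^6 m² × 3.962 m = 39690 m³

ΔV ≈ 39700 m³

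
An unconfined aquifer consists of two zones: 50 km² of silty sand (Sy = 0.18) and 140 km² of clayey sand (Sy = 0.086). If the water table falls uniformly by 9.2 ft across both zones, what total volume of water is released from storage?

A₁ = 50 km² = 5 × 10^7 m²; A₂ = 140 km² = 1.4 × 10^8 m²
Δh = 9.2 ft = 2.804 m
ΔV₁ = 0.18 × 5 × 10^7 × 2.804 = 2.524 × 10^7 m³
ΔV₂ = 0.086 × 1.4 × 10^8 × 2.804 = 3.376 × 10^7 m³
ΔV = ΔV₁ + ΔV₂ = 5.9 × 10^7 m³

ΔV ≈ 5.9 × 10^7 m³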